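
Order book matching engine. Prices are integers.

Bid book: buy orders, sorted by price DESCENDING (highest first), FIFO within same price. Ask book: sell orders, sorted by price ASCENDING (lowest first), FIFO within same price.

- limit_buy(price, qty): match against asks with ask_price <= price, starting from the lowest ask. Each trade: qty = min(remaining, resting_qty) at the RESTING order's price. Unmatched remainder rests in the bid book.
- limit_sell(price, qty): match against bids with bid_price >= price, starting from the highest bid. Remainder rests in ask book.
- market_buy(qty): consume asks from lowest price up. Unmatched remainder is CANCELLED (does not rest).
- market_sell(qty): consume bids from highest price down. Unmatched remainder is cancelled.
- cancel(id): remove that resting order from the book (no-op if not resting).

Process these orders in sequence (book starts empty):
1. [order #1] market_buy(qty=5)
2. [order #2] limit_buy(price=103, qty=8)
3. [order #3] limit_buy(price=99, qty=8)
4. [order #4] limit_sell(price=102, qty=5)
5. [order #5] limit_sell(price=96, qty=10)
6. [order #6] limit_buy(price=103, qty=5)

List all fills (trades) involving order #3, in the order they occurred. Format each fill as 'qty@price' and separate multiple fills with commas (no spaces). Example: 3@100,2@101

Answer: 7@99

Derivation:
After op 1 [order #1] market_buy(qty=5): fills=none; bids=[-] asks=[-]
After op 2 [order #2] limit_buy(price=103, qty=8): fills=none; bids=[#2:8@103] asks=[-]
After op 3 [order #3] limit_buy(price=99, qty=8): fills=none; bids=[#2:8@103 #3:8@99] asks=[-]
After op 4 [order #4] limit_sell(price=102, qty=5): fills=#2x#4:5@103; bids=[#2:3@103 #3:8@99] asks=[-]
After op 5 [order #5] limit_sell(price=96, qty=10): fills=#2x#5:3@103 #3x#5:7@99; bids=[#3:1@99] asks=[-]
After op 6 [order #6] limit_buy(price=103, qty=5): fills=none; bids=[#6:5@103 #3:1@99] asks=[-]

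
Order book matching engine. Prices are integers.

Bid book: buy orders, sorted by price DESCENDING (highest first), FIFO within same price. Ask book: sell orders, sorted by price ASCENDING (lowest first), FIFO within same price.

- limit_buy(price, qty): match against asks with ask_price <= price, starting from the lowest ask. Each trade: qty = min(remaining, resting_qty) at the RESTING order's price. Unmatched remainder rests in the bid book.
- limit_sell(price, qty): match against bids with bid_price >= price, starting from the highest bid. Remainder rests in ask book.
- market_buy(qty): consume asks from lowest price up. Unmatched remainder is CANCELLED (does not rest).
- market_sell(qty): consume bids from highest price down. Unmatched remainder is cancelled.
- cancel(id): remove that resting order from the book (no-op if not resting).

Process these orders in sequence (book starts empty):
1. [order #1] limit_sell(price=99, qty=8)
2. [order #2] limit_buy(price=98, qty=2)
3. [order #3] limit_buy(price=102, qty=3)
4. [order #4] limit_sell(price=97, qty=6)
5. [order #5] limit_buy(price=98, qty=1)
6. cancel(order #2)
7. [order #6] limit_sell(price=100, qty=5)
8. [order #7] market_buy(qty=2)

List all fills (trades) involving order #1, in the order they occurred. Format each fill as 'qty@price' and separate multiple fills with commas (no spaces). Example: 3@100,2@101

Answer: 3@99

Derivation:
After op 1 [order #1] limit_sell(price=99, qty=8): fills=none; bids=[-] asks=[#1:8@99]
After op 2 [order #2] limit_buy(price=98, qty=2): fills=none; bids=[#2:2@98] asks=[#1:8@99]
After op 3 [order #3] limit_buy(price=102, qty=3): fills=#3x#1:3@99; bids=[#2:2@98] asks=[#1:5@99]
After op 4 [order #4] limit_sell(price=97, qty=6): fills=#2x#4:2@98; bids=[-] asks=[#4:4@97 #1:5@99]
After op 5 [order #5] limit_buy(price=98, qty=1): fills=#5x#4:1@97; bids=[-] asks=[#4:3@97 #1:5@99]
After op 6 cancel(order #2): fills=none; bids=[-] asks=[#4:3@97 #1:5@99]
After op 7 [order #6] limit_sell(price=100, qty=5): fills=none; bids=[-] asks=[#4:3@97 #1:5@99 #6:5@100]
After op 8 [order #7] market_buy(qty=2): fills=#7x#4:2@97; bids=[-] asks=[#4:1@97 #1:5@99 #6:5@100]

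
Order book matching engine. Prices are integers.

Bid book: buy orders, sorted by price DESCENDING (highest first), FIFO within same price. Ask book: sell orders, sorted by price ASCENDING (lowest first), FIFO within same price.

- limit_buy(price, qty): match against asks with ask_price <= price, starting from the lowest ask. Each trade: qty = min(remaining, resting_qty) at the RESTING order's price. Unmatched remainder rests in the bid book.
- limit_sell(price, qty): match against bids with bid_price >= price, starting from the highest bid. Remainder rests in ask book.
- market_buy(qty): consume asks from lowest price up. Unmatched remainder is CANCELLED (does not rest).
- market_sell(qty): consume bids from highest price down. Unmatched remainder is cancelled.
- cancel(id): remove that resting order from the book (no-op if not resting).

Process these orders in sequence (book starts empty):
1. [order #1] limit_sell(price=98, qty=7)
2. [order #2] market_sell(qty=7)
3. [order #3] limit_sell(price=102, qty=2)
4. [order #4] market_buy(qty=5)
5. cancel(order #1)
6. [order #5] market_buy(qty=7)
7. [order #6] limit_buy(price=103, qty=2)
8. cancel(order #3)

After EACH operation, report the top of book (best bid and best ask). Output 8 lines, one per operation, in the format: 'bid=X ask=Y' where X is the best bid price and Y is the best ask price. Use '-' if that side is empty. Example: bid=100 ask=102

After op 1 [order #1] limit_sell(price=98, qty=7): fills=none; bids=[-] asks=[#1:7@98]
After op 2 [order #2] market_sell(qty=7): fills=none; bids=[-] asks=[#1:7@98]
After op 3 [order #3] limit_sell(price=102, qty=2): fills=none; bids=[-] asks=[#1:7@98 #3:2@102]
After op 4 [order #4] market_buy(qty=5): fills=#4x#1:5@98; bids=[-] asks=[#1:2@98 #3:2@102]
After op 5 cancel(order #1): fills=none; bids=[-] asks=[#3:2@102]
After op 6 [order #5] market_buy(qty=7): fills=#5x#3:2@102; bids=[-] asks=[-]
After op 7 [order #6] limit_buy(price=103, qty=2): fills=none; bids=[#6:2@103] asks=[-]
After op 8 cancel(order #3): fills=none; bids=[#6:2@103] asks=[-]

Answer: bid=- ask=98
bid=- ask=98
bid=- ask=98
bid=- ask=98
bid=- ask=102
bid=- ask=-
bid=103 ask=-
bid=103 ask=-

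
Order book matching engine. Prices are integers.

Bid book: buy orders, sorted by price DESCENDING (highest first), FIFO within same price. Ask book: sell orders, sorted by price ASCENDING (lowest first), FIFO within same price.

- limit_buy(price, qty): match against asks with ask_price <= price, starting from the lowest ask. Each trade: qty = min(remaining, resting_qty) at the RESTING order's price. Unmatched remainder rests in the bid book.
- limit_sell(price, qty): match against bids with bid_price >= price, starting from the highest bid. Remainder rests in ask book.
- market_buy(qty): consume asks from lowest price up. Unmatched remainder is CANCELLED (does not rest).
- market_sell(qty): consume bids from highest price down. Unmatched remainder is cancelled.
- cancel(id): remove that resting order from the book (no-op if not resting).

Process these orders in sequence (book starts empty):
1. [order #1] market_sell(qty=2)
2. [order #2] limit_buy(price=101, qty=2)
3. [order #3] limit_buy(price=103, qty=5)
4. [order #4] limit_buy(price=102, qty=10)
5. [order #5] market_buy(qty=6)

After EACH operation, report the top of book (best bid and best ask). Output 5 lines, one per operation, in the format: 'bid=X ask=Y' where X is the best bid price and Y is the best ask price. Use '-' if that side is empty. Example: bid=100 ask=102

Answer: bid=- ask=-
bid=101 ask=-
bid=103 ask=-
bid=103 ask=-
bid=103 ask=-

Derivation:
After op 1 [order #1] market_sell(qty=2): fills=none; bids=[-] asks=[-]
After op 2 [order #2] limit_buy(price=101, qty=2): fills=none; bids=[#2:2@101] asks=[-]
After op 3 [order #3] limit_buy(price=103, qty=5): fills=none; bids=[#3:5@103 #2:2@101] asks=[-]
After op 4 [order #4] limit_buy(price=102, qty=10): fills=none; bids=[#3:5@103 #4:10@102 #2:2@101] asks=[-]
After op 5 [order #5] market_buy(qty=6): fills=none; bids=[#3:5@103 #4:10@102 #2:2@101] asks=[-]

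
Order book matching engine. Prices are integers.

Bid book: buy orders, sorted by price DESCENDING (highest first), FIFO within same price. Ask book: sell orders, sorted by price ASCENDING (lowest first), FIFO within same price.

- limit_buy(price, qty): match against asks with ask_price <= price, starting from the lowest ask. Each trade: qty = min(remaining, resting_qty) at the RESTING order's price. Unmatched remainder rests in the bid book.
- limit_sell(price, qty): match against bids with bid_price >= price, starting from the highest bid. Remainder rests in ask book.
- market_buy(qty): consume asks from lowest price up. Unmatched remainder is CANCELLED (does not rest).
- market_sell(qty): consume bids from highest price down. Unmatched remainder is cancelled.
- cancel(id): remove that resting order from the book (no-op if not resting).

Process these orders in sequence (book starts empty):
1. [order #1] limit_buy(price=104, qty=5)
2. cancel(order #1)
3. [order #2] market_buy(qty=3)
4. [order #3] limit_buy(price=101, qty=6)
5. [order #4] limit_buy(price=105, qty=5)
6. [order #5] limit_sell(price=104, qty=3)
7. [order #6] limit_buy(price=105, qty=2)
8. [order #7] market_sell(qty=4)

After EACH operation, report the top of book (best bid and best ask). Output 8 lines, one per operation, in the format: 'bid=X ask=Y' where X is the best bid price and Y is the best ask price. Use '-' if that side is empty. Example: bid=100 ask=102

Answer: bid=104 ask=-
bid=- ask=-
bid=- ask=-
bid=101 ask=-
bid=105 ask=-
bid=105 ask=-
bid=105 ask=-
bid=101 ask=-

Derivation:
After op 1 [order #1] limit_buy(price=104, qty=5): fills=none; bids=[#1:5@104] asks=[-]
After op 2 cancel(order #1): fills=none; bids=[-] asks=[-]
After op 3 [order #2] market_buy(qty=3): fills=none; bids=[-] asks=[-]
After op 4 [order #3] limit_buy(price=101, qty=6): fills=none; bids=[#3:6@101] asks=[-]
After op 5 [order #4] limit_buy(price=105, qty=5): fills=none; bids=[#4:5@105 #3:6@101] asks=[-]
After op 6 [order #5] limit_sell(price=104, qty=3): fills=#4x#5:3@105; bids=[#4:2@105 #3:6@101] asks=[-]
After op 7 [order #6] limit_buy(price=105, qty=2): fills=none; bids=[#4:2@105 #6:2@105 #3:6@101] asks=[-]
After op 8 [order #7] market_sell(qty=4): fills=#4x#7:2@105 #6x#7:2@105; bids=[#3:6@101] asks=[-]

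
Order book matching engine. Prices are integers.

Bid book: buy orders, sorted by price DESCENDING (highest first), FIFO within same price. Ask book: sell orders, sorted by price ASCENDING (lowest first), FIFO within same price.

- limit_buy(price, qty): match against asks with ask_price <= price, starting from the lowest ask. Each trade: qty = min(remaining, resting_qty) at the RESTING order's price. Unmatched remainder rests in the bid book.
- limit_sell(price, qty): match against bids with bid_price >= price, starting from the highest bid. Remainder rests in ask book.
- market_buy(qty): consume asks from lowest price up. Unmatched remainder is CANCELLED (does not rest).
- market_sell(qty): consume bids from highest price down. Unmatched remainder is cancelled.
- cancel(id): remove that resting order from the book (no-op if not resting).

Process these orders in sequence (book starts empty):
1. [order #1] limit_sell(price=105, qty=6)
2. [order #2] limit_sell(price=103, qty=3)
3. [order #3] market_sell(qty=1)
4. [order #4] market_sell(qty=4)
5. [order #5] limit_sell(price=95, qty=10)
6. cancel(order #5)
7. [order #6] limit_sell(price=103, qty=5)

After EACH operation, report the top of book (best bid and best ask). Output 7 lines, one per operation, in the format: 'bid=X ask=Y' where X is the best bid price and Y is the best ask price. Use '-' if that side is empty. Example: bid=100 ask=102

Answer: bid=- ask=105
bid=- ask=103
bid=- ask=103
bid=- ask=103
bid=- ask=95
bid=- ask=103
bid=- ask=103

Derivation:
After op 1 [order #1] limit_sell(price=105, qty=6): fills=none; bids=[-] asks=[#1:6@105]
After op 2 [order #2] limit_sell(price=103, qty=3): fills=none; bids=[-] asks=[#2:3@103 #1:6@105]
After op 3 [order #3] market_sell(qty=1): fills=none; bids=[-] asks=[#2:3@103 #1:6@105]
After op 4 [order #4] market_sell(qty=4): fills=none; bids=[-] asks=[#2:3@103 #1:6@105]
After op 5 [order #5] limit_sell(price=95, qty=10): fills=none; bids=[-] asks=[#5:10@95 #2:3@103 #1:6@105]
After op 6 cancel(order #5): fills=none; bids=[-] asks=[#2:3@103 #1:6@105]
After op 7 [order #6] limit_sell(price=103, qty=5): fills=none; bids=[-] asks=[#2:3@103 #6:5@103 #1:6@105]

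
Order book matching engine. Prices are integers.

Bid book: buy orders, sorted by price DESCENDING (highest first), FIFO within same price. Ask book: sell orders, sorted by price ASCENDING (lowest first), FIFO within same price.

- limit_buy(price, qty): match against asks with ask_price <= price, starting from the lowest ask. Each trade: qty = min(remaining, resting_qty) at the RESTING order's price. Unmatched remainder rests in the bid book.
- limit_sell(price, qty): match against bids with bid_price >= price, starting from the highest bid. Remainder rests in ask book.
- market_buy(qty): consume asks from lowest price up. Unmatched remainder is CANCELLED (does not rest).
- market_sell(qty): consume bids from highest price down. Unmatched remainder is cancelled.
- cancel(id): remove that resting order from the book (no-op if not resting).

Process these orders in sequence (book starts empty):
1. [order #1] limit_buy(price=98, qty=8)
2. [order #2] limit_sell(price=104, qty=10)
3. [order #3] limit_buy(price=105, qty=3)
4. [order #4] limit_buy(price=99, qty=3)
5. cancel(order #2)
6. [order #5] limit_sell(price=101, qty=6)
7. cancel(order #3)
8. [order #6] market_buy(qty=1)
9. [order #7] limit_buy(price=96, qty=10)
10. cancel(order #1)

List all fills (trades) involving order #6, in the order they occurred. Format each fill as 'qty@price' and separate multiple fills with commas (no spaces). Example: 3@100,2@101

Answer: 1@101

Derivation:
After op 1 [order #1] limit_buy(price=98, qty=8): fills=none; bids=[#1:8@98] asks=[-]
After op 2 [order #2] limit_sell(price=104, qty=10): fills=none; bids=[#1:8@98] asks=[#2:10@104]
After op 3 [order #3] limit_buy(price=105, qty=3): fills=#3x#2:3@104; bids=[#1:8@98] asks=[#2:7@104]
After op 4 [order #4] limit_buy(price=99, qty=3): fills=none; bids=[#4:3@99 #1:8@98] asks=[#2:7@104]
After op 5 cancel(order #2): fills=none; bids=[#4:3@99 #1:8@98] asks=[-]
After op 6 [order #5] limit_sell(price=101, qty=6): fills=none; bids=[#4:3@99 #1:8@98] asks=[#5:6@101]
After op 7 cancel(order #3): fills=none; bids=[#4:3@99 #1:8@98] asks=[#5:6@101]
After op 8 [order #6] market_buy(qty=1): fills=#6x#5:1@101; bids=[#4:3@99 #1:8@98] asks=[#5:5@101]
After op 9 [order #7] limit_buy(price=96, qty=10): fills=none; bids=[#4:3@99 #1:8@98 #7:10@96] asks=[#5:5@101]
After op 10 cancel(order #1): fills=none; bids=[#4:3@99 #7:10@96] asks=[#5:5@101]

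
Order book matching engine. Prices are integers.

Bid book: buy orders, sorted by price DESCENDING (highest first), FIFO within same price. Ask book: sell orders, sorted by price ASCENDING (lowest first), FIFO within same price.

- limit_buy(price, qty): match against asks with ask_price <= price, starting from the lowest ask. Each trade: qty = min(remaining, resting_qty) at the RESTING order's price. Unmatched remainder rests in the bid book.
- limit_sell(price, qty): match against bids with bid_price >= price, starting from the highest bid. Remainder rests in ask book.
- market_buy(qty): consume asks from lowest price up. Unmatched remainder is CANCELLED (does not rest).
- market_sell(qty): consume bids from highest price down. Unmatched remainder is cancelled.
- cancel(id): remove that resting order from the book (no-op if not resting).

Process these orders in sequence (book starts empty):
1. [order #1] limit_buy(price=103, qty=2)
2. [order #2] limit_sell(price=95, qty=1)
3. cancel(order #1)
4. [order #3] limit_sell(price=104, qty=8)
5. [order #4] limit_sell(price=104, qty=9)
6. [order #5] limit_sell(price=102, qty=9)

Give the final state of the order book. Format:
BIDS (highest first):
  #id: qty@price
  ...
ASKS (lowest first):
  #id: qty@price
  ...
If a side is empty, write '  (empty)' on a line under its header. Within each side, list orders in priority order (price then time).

After op 1 [order #1] limit_buy(price=103, qty=2): fills=none; bids=[#1:2@103] asks=[-]
After op 2 [order #2] limit_sell(price=95, qty=1): fills=#1x#2:1@103; bids=[#1:1@103] asks=[-]
After op 3 cancel(order #1): fills=none; bids=[-] asks=[-]
After op 4 [order #3] limit_sell(price=104, qty=8): fills=none; bids=[-] asks=[#3:8@104]
After op 5 [order #4] limit_sell(price=104, qty=9): fills=none; bids=[-] asks=[#3:8@104 #4:9@104]
After op 6 [order #5] limit_sell(price=102, qty=9): fills=none; bids=[-] asks=[#5:9@102 #3:8@104 #4:9@104]

Answer: BIDS (highest first):
  (empty)
ASKS (lowest first):
  #5: 9@102
  #3: 8@104
  #4: 9@104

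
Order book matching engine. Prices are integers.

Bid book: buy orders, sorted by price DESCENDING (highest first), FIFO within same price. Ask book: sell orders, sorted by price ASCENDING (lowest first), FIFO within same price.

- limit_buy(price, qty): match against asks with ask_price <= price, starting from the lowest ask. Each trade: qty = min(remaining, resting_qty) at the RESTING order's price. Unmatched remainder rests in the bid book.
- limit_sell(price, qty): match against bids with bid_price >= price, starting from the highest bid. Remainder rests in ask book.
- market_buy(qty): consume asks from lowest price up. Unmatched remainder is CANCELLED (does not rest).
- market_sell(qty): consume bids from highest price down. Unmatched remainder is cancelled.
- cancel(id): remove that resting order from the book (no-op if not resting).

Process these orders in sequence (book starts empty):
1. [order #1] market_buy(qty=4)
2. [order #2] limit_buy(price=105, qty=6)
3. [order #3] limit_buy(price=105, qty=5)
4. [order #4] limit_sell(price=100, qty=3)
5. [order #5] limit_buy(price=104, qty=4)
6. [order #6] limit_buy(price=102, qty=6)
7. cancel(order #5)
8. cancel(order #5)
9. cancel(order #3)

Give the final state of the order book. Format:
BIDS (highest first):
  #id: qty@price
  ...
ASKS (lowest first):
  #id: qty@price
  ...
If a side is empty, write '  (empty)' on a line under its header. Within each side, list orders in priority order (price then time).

Answer: BIDS (highest first):
  #2: 3@105
  #6: 6@102
ASKS (lowest first):
  (empty)

Derivation:
After op 1 [order #1] market_buy(qty=4): fills=none; bids=[-] asks=[-]
After op 2 [order #2] limit_buy(price=105, qty=6): fills=none; bids=[#2:6@105] asks=[-]
After op 3 [order #3] limit_buy(price=105, qty=5): fills=none; bids=[#2:6@105 #3:5@105] asks=[-]
After op 4 [order #4] limit_sell(price=100, qty=3): fills=#2x#4:3@105; bids=[#2:3@105 #3:5@105] asks=[-]
After op 5 [order #5] limit_buy(price=104, qty=4): fills=none; bids=[#2:3@105 #3:5@105 #5:4@104] asks=[-]
After op 6 [order #6] limit_buy(price=102, qty=6): fills=none; bids=[#2:3@105 #3:5@105 #5:4@104 #6:6@102] asks=[-]
After op 7 cancel(order #5): fills=none; bids=[#2:3@105 #3:5@105 #6:6@102] asks=[-]
After op 8 cancel(order #5): fills=none; bids=[#2:3@105 #3:5@105 #6:6@102] asks=[-]
After op 9 cancel(order #3): fills=none; bids=[#2:3@105 #6:6@102] asks=[-]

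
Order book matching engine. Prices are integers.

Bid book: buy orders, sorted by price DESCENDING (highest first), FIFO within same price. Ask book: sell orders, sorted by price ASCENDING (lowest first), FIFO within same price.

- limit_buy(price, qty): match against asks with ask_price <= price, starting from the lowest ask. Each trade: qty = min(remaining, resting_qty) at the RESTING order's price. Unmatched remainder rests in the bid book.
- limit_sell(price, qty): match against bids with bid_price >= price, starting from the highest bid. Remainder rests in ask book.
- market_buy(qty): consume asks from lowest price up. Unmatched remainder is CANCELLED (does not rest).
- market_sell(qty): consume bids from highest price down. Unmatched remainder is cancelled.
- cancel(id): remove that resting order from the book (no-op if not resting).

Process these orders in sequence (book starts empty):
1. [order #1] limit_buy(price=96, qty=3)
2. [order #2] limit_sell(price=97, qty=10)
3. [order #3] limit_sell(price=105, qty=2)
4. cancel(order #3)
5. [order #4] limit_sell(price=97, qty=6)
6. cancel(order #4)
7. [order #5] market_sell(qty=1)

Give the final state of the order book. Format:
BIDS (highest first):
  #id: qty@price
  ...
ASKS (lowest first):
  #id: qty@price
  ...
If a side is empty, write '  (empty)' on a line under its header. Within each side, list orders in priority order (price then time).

Answer: BIDS (highest first):
  #1: 2@96
ASKS (lowest first):
  #2: 10@97

Derivation:
After op 1 [order #1] limit_buy(price=96, qty=3): fills=none; bids=[#1:3@96] asks=[-]
After op 2 [order #2] limit_sell(price=97, qty=10): fills=none; bids=[#1:3@96] asks=[#2:10@97]
After op 3 [order #3] limit_sell(price=105, qty=2): fills=none; bids=[#1:3@96] asks=[#2:10@97 #3:2@105]
After op 4 cancel(order #3): fills=none; bids=[#1:3@96] asks=[#2:10@97]
After op 5 [order #4] limit_sell(price=97, qty=6): fills=none; bids=[#1:3@96] asks=[#2:10@97 #4:6@97]
After op 6 cancel(order #4): fills=none; bids=[#1:3@96] asks=[#2:10@97]
After op 7 [order #5] market_sell(qty=1): fills=#1x#5:1@96; bids=[#1:2@96] asks=[#2:10@97]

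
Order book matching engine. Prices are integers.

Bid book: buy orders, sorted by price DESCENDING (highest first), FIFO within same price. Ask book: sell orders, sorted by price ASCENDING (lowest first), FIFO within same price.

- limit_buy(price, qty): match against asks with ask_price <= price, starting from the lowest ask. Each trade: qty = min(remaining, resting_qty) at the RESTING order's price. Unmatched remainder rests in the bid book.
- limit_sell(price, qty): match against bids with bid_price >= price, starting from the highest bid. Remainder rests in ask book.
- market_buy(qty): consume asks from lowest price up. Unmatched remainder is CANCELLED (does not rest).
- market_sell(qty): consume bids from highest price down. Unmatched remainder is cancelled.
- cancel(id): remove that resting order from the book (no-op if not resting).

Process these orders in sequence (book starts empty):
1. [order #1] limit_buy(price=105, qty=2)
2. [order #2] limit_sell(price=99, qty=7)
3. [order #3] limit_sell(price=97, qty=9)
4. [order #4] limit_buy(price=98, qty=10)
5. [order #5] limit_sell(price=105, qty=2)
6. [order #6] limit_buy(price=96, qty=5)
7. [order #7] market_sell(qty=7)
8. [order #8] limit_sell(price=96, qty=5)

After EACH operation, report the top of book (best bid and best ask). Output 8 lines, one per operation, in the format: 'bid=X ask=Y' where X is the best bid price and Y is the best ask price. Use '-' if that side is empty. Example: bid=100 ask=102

After op 1 [order #1] limit_buy(price=105, qty=2): fills=none; bids=[#1:2@105] asks=[-]
After op 2 [order #2] limit_sell(price=99, qty=7): fills=#1x#2:2@105; bids=[-] asks=[#2:5@99]
After op 3 [order #3] limit_sell(price=97, qty=9): fills=none; bids=[-] asks=[#3:9@97 #2:5@99]
After op 4 [order #4] limit_buy(price=98, qty=10): fills=#4x#3:9@97; bids=[#4:1@98] asks=[#2:5@99]
After op 5 [order #5] limit_sell(price=105, qty=2): fills=none; bids=[#4:1@98] asks=[#2:5@99 #5:2@105]
After op 6 [order #6] limit_buy(price=96, qty=5): fills=none; bids=[#4:1@98 #6:5@96] asks=[#2:5@99 #5:2@105]
After op 7 [order #7] market_sell(qty=7): fills=#4x#7:1@98 #6x#7:5@96; bids=[-] asks=[#2:5@99 #5:2@105]
After op 8 [order #8] limit_sell(price=96, qty=5): fills=none; bids=[-] asks=[#8:5@96 #2:5@99 #5:2@105]

Answer: bid=105 ask=-
bid=- ask=99
bid=- ask=97
bid=98 ask=99
bid=98 ask=99
bid=98 ask=99
bid=- ask=99
bid=- ask=96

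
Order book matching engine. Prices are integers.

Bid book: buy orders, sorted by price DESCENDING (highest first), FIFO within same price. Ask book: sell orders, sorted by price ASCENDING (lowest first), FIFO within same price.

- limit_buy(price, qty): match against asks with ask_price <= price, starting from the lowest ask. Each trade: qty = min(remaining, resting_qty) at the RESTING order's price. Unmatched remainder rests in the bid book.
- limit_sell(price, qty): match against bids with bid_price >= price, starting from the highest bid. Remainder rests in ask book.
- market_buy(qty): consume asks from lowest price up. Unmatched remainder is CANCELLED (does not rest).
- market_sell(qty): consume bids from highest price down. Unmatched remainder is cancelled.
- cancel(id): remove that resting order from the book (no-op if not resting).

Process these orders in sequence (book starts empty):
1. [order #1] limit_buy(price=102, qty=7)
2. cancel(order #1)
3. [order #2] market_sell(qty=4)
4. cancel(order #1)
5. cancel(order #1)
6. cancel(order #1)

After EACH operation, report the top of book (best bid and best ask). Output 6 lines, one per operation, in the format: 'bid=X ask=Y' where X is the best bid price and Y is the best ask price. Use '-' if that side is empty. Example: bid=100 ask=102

Answer: bid=102 ask=-
bid=- ask=-
bid=- ask=-
bid=- ask=-
bid=- ask=-
bid=- ask=-

Derivation:
After op 1 [order #1] limit_buy(price=102, qty=7): fills=none; bids=[#1:7@102] asks=[-]
After op 2 cancel(order #1): fills=none; bids=[-] asks=[-]
After op 3 [order #2] market_sell(qty=4): fills=none; bids=[-] asks=[-]
After op 4 cancel(order #1): fills=none; bids=[-] asks=[-]
After op 5 cancel(order #1): fills=none; bids=[-] asks=[-]
After op 6 cancel(order #1): fills=none; bids=[-] asks=[-]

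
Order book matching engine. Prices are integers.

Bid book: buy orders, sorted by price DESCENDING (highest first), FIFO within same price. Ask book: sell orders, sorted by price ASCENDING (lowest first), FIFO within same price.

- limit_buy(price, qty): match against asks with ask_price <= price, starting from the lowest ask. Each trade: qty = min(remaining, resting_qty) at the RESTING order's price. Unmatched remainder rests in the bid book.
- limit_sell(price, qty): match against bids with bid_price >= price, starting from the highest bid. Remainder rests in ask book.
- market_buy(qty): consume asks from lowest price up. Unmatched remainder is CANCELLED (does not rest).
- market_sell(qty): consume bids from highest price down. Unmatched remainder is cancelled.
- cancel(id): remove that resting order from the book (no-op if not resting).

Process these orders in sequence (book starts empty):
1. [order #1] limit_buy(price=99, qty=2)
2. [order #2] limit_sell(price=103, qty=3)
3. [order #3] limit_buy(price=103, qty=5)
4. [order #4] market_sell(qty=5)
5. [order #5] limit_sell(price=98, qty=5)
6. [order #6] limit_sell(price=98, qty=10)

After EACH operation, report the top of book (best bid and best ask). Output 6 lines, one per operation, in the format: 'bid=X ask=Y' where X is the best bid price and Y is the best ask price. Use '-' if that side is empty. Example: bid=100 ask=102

Answer: bid=99 ask=-
bid=99 ask=103
bid=103 ask=-
bid=- ask=-
bid=- ask=98
bid=- ask=98

Derivation:
After op 1 [order #1] limit_buy(price=99, qty=2): fills=none; bids=[#1:2@99] asks=[-]
After op 2 [order #2] limit_sell(price=103, qty=3): fills=none; bids=[#1:2@99] asks=[#2:3@103]
After op 3 [order #3] limit_buy(price=103, qty=5): fills=#3x#2:3@103; bids=[#3:2@103 #1:2@99] asks=[-]
After op 4 [order #4] market_sell(qty=5): fills=#3x#4:2@103 #1x#4:2@99; bids=[-] asks=[-]
After op 5 [order #5] limit_sell(price=98, qty=5): fills=none; bids=[-] asks=[#5:5@98]
After op 6 [order #6] limit_sell(price=98, qty=10): fills=none; bids=[-] asks=[#5:5@98 #6:10@98]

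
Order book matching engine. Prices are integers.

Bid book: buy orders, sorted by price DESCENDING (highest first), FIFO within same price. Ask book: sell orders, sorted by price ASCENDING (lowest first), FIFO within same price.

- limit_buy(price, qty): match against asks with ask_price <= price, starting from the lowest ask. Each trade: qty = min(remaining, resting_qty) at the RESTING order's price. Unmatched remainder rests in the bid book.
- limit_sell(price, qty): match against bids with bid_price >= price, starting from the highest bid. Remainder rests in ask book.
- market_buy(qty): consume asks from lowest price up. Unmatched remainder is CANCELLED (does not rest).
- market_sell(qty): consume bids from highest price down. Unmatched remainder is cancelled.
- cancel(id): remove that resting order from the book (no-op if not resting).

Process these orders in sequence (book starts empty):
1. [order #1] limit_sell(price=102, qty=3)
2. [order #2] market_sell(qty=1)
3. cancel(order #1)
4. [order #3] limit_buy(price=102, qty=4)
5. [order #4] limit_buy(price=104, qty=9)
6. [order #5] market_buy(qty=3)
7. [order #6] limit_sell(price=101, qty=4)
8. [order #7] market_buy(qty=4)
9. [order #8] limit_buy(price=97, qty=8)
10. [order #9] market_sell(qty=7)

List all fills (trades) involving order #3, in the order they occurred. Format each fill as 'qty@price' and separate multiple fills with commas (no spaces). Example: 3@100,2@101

After op 1 [order #1] limit_sell(price=102, qty=3): fills=none; bids=[-] asks=[#1:3@102]
After op 2 [order #2] market_sell(qty=1): fills=none; bids=[-] asks=[#1:3@102]
After op 3 cancel(order #1): fills=none; bids=[-] asks=[-]
After op 4 [order #3] limit_buy(price=102, qty=4): fills=none; bids=[#3:4@102] asks=[-]
After op 5 [order #4] limit_buy(price=104, qty=9): fills=none; bids=[#4:9@104 #3:4@102] asks=[-]
After op 6 [order #5] market_buy(qty=3): fills=none; bids=[#4:9@104 #3:4@102] asks=[-]
After op 7 [order #6] limit_sell(price=101, qty=4): fills=#4x#6:4@104; bids=[#4:5@104 #3:4@102] asks=[-]
After op 8 [order #7] market_buy(qty=4): fills=none; bids=[#4:5@104 #3:4@102] asks=[-]
After op 9 [order #8] limit_buy(price=97, qty=8): fills=none; bids=[#4:5@104 #3:4@102 #8:8@97] asks=[-]
After op 10 [order #9] market_sell(qty=7): fills=#4x#9:5@104 #3x#9:2@102; bids=[#3:2@102 #8:8@97] asks=[-]

Answer: 2@102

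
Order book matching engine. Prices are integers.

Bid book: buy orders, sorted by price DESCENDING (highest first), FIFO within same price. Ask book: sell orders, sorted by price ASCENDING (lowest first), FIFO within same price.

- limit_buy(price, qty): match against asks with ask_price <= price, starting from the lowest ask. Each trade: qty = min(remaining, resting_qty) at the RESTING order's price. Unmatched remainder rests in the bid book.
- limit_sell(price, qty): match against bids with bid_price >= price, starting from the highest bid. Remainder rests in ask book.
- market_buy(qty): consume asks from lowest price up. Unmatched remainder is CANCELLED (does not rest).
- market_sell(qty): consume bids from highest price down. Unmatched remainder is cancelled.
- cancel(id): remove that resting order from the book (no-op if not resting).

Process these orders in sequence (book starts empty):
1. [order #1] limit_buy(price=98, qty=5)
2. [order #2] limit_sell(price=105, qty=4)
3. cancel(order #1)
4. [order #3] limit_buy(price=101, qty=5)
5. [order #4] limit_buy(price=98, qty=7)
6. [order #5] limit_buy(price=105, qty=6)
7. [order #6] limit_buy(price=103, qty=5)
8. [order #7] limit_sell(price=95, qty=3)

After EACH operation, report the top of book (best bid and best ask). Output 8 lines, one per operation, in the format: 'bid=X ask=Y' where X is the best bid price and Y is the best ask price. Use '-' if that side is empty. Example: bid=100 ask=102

After op 1 [order #1] limit_buy(price=98, qty=5): fills=none; bids=[#1:5@98] asks=[-]
After op 2 [order #2] limit_sell(price=105, qty=4): fills=none; bids=[#1:5@98] asks=[#2:4@105]
After op 3 cancel(order #1): fills=none; bids=[-] asks=[#2:4@105]
After op 4 [order #3] limit_buy(price=101, qty=5): fills=none; bids=[#3:5@101] asks=[#2:4@105]
After op 5 [order #4] limit_buy(price=98, qty=7): fills=none; bids=[#3:5@101 #4:7@98] asks=[#2:4@105]
After op 6 [order #5] limit_buy(price=105, qty=6): fills=#5x#2:4@105; bids=[#5:2@105 #3:5@101 #4:7@98] asks=[-]
After op 7 [order #6] limit_buy(price=103, qty=5): fills=none; bids=[#5:2@105 #6:5@103 #3:5@101 #4:7@98] asks=[-]
After op 8 [order #7] limit_sell(price=95, qty=3): fills=#5x#7:2@105 #6x#7:1@103; bids=[#6:4@103 #3:5@101 #4:7@98] asks=[-]

Answer: bid=98 ask=-
bid=98 ask=105
bid=- ask=105
bid=101 ask=105
bid=101 ask=105
bid=105 ask=-
bid=105 ask=-
bid=103 ask=-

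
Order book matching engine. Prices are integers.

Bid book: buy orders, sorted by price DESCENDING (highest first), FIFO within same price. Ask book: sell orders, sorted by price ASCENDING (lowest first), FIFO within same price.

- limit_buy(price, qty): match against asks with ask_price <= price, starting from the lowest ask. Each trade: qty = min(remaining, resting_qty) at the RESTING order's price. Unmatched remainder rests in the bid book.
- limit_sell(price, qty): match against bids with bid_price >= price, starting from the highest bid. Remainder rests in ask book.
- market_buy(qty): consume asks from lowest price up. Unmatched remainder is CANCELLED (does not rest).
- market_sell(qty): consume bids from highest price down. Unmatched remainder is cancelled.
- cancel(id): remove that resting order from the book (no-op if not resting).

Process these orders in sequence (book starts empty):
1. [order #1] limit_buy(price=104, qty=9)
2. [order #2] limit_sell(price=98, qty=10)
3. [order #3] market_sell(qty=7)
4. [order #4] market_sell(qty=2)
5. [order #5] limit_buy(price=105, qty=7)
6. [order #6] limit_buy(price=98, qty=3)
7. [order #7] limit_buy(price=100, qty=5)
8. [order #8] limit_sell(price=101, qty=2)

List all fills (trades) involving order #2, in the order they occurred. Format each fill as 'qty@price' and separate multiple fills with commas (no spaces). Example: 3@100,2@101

After op 1 [order #1] limit_buy(price=104, qty=9): fills=none; bids=[#1:9@104] asks=[-]
After op 2 [order #2] limit_sell(price=98, qty=10): fills=#1x#2:9@104; bids=[-] asks=[#2:1@98]
After op 3 [order #3] market_sell(qty=7): fills=none; bids=[-] asks=[#2:1@98]
After op 4 [order #4] market_sell(qty=2): fills=none; bids=[-] asks=[#2:1@98]
After op 5 [order #5] limit_buy(price=105, qty=7): fills=#5x#2:1@98; bids=[#5:6@105] asks=[-]
After op 6 [order #6] limit_buy(price=98, qty=3): fills=none; bids=[#5:6@105 #6:3@98] asks=[-]
After op 7 [order #7] limit_buy(price=100, qty=5): fills=none; bids=[#5:6@105 #7:5@100 #6:3@98] asks=[-]
After op 8 [order #8] limit_sell(price=101, qty=2): fills=#5x#8:2@105; bids=[#5:4@105 #7:5@100 #6:3@98] asks=[-]

Answer: 9@104,1@98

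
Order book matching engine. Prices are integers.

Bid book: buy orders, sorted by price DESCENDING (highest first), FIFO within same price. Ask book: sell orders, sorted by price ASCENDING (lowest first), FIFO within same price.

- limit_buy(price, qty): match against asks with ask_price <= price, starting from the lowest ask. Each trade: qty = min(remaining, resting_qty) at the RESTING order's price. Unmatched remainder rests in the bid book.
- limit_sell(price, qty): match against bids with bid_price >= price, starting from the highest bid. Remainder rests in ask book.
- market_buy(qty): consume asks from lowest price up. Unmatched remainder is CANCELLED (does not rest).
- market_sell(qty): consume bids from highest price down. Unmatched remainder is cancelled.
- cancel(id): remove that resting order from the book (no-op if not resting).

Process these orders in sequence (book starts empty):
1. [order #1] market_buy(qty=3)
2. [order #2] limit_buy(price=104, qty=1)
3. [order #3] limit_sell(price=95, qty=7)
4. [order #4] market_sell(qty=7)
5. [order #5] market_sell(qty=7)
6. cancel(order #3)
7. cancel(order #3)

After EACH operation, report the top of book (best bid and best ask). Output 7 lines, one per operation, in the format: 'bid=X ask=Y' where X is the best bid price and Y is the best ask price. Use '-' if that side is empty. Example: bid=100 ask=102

Answer: bid=- ask=-
bid=104 ask=-
bid=- ask=95
bid=- ask=95
bid=- ask=95
bid=- ask=-
bid=- ask=-

Derivation:
After op 1 [order #1] market_buy(qty=3): fills=none; bids=[-] asks=[-]
After op 2 [order #2] limit_buy(price=104, qty=1): fills=none; bids=[#2:1@104] asks=[-]
After op 3 [order #3] limit_sell(price=95, qty=7): fills=#2x#3:1@104; bids=[-] asks=[#3:6@95]
After op 4 [order #4] market_sell(qty=7): fills=none; bids=[-] asks=[#3:6@95]
After op 5 [order #5] market_sell(qty=7): fills=none; bids=[-] asks=[#3:6@95]
After op 6 cancel(order #3): fills=none; bids=[-] asks=[-]
After op 7 cancel(order #3): fills=none; bids=[-] asks=[-]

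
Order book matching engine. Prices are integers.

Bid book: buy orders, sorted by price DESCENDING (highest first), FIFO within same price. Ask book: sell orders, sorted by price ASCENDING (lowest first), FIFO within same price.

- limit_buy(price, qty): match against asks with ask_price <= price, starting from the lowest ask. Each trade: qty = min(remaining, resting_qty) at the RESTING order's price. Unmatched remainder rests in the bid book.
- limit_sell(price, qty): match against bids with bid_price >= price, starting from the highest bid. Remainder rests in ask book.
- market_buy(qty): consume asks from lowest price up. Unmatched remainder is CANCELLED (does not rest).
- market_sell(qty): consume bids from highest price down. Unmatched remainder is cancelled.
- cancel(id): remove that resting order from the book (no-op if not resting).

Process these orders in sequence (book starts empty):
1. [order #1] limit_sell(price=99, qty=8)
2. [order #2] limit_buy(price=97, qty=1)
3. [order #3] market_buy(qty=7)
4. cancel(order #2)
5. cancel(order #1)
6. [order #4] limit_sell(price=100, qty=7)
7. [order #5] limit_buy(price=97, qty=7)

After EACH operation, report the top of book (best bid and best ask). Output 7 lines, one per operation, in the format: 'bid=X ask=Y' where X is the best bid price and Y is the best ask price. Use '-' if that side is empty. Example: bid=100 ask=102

Answer: bid=- ask=99
bid=97 ask=99
bid=97 ask=99
bid=- ask=99
bid=- ask=-
bid=- ask=100
bid=97 ask=100

Derivation:
After op 1 [order #1] limit_sell(price=99, qty=8): fills=none; bids=[-] asks=[#1:8@99]
After op 2 [order #2] limit_buy(price=97, qty=1): fills=none; bids=[#2:1@97] asks=[#1:8@99]
After op 3 [order #3] market_buy(qty=7): fills=#3x#1:7@99; bids=[#2:1@97] asks=[#1:1@99]
After op 4 cancel(order #2): fills=none; bids=[-] asks=[#1:1@99]
After op 5 cancel(order #1): fills=none; bids=[-] asks=[-]
After op 6 [order #4] limit_sell(price=100, qty=7): fills=none; bids=[-] asks=[#4:7@100]
After op 7 [order #5] limit_buy(price=97, qty=7): fills=none; bids=[#5:7@97] asks=[#4:7@100]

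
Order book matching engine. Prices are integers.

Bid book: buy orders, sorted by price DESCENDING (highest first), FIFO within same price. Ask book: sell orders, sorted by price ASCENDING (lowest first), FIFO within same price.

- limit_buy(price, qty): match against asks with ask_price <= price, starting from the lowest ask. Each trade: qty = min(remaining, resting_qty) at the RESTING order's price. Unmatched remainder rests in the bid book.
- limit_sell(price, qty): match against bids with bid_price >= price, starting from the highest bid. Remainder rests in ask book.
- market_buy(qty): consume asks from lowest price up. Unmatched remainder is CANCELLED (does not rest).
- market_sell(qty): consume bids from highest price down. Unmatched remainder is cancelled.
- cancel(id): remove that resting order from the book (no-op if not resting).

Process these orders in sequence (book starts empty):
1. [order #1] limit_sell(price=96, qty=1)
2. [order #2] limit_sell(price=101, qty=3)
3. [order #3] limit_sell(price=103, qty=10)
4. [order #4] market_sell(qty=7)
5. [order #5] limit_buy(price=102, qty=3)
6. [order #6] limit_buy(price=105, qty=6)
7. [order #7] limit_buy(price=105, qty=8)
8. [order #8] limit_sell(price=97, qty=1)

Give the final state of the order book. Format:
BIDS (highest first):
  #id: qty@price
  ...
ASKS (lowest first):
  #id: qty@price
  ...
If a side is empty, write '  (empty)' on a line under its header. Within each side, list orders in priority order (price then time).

After op 1 [order #1] limit_sell(price=96, qty=1): fills=none; bids=[-] asks=[#1:1@96]
After op 2 [order #2] limit_sell(price=101, qty=3): fills=none; bids=[-] asks=[#1:1@96 #2:3@101]
After op 3 [order #3] limit_sell(price=103, qty=10): fills=none; bids=[-] asks=[#1:1@96 #2:3@101 #3:10@103]
After op 4 [order #4] market_sell(qty=7): fills=none; bids=[-] asks=[#1:1@96 #2:3@101 #3:10@103]
After op 5 [order #5] limit_buy(price=102, qty=3): fills=#5x#1:1@96 #5x#2:2@101; bids=[-] asks=[#2:1@101 #3:10@103]
After op 6 [order #6] limit_buy(price=105, qty=6): fills=#6x#2:1@101 #6x#3:5@103; bids=[-] asks=[#3:5@103]
After op 7 [order #7] limit_buy(price=105, qty=8): fills=#7x#3:5@103; bids=[#7:3@105] asks=[-]
After op 8 [order #8] limit_sell(price=97, qty=1): fills=#7x#8:1@105; bids=[#7:2@105] asks=[-]

Answer: BIDS (highest first):
  #7: 2@105
ASKS (lowest first):
  (empty)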